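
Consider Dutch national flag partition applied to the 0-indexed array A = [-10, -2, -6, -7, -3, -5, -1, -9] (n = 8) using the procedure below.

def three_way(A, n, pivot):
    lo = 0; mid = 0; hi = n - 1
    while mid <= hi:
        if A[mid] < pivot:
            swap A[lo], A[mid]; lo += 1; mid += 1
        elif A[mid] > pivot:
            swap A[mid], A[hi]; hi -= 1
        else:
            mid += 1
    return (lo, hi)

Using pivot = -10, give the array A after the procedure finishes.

lo=0 mid=0 hi=7
-10=-10: mid=1
-2>-10: swap(1,7), hi=6 ⇒ [-10, -9, -6, -7, -3, -5, -1, -2]
-9>-10: swap(1,6), hi=5 ⇒ [-10, -1, -6, -7, -3, -5, -9, -2]
-1>-10: swap(1,5), hi=4 ⇒ [-10, -5, -6, -7, -3, -1, -9, -2]
-5>-10: swap(1,4), hi=3 ⇒ [-10, -3, -6, -7, -5, -1, -9, -2]
-3>-10: swap(1,3), hi=2 ⇒ [-10, -7, -6, -3, -5, -1, -9, -2]
-7>-10: swap(1,2), hi=1 ⇒ [-10, -6, -7, -3, -5, -1, -9, -2]
-6>-10: swap(1,1), hi=0 ⇒ [-10, -6, -7, -3, -5, -1, -9, -2]
done. lo=0 hi=0; A=[-10, -6, -7, -3, -5, -1, -9, -2]

[-10, -6, -7, -3, -5, -1, -9, -2]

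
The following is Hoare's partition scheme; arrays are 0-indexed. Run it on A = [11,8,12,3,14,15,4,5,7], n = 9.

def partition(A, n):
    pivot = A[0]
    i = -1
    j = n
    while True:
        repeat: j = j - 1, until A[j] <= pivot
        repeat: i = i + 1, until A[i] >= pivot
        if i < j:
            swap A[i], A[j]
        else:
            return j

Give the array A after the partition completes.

pivot = A[0] = 11; i = -1, j = 9
j→8 (A[8]=7≤11), i→0 (A[0]=11≥11); i<j, swap → [7,8,12,3,14,15,4,5,11]
j→7 (A[7]=5≤11), i→2 (A[2]=12≥11); i<j, swap → [7,8,5,3,14,15,4,12,11]
j→6 (A[6]=4≤11), i→4 (A[4]=14≥11); i<j, swap → [7,8,5,3,4,15,14,12,11]
j→4, i→5; i≥j, return j=4. A = [7,8,5,3,4,15,14,12,11]

[7,8,5,3,4,15,14,12,11]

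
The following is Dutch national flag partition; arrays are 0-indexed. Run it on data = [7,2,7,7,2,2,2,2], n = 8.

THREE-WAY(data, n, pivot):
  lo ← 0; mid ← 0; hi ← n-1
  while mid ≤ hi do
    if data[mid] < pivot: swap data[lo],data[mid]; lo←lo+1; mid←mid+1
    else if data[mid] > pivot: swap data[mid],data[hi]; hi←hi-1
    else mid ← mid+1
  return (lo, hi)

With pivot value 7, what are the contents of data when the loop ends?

pivot = 7; lo=0, mid=0, hi=7
data[mid]=7=7: mid=1
data[mid]=2<7: swap data[0],data[1]; lo=1,mid=2 → [2,7,7,7,2,2,2,2]
data[mid]=7=7: mid=3
data[mid]=7=7: mid=4
data[mid]=2<7: swap data[1],data[4]; lo=2,mid=5 → [2,2,7,7,7,2,2,2]
data[mid]=2<7: swap data[2],data[5]; lo=3,mid=6 → [2,2,2,7,7,7,2,2]
data[mid]=2<7: swap data[3],data[6]; lo=4,mid=7 → [2,2,2,2,7,7,7,2]
data[mid]=2<7: swap data[4],data[7]; lo=5,mid=8 → [2,2,2,2,2,7,7,7]
end: lo=5, hi=7; data = [2,2,2,2,2,7,7,7]

[2,2,2,2,2,7,7,7]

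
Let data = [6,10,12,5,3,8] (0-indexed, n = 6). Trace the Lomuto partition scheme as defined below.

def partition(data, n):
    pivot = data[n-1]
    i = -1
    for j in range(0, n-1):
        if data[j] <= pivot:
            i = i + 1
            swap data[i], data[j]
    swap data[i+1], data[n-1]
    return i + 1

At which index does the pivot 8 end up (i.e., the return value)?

pivot=8, i=-1
j=0: 6≤8, i=0, swap(0,0) ⇒ [6,10,12,5,3,8]
j=1: 10>8, skip
j=2: 12>8, skip
j=3: 5≤8, i=1, swap(1,3) ⇒ [6,5,12,10,3,8]
j=4: 3≤8, i=2, swap(2,4) ⇒ [6,5,3,10,12,8]
swap(3,5) ⇒ [6,5,3,8,12,10]; return 3

3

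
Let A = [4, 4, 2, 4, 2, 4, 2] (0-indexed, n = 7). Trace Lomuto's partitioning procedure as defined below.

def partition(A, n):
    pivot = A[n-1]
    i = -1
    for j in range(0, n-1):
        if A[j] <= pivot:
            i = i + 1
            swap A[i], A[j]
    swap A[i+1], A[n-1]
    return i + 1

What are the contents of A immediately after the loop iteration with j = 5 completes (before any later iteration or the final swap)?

[2, 2, 4, 4, 4, 4, 2]

pivot = A[6] = 2; i = -1
j=0: A[0]=4 > 2 → no swap
j=1: A[1]=4 > 2 → no swap
j=2: A[2]=2 ≤ 2 → i=0, swap A[0],A[2] → [2, 4, 4, 4, 2, 4, 2]
j=3: A[3]=4 > 2 → no swap
j=4: A[4]=2 ≤ 2 → i=1, swap A[1],A[4] → [2, 2, 4, 4, 4, 4, 2]
j=5: A[5]=4 > 2 → no swap
(after j=5) A = [2, 2, 4, 4, 4, 4, 2]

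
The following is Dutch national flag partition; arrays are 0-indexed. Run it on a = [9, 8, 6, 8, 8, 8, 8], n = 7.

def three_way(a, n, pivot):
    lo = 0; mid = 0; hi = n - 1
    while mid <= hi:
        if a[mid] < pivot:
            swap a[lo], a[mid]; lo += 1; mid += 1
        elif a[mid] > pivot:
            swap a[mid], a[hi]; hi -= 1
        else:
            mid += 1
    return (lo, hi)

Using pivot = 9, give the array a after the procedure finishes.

lo=0 mid=0 hi=6
9=9: mid=1
8<9: swap(0,1), lo=1 mid=2 ⇒ [8, 9, 6, 8, 8, 8, 8]
6<9: swap(1,2), lo=2 mid=3 ⇒ [8, 6, 9, 8, 8, 8, 8]
8<9: swap(2,3), lo=3 mid=4 ⇒ [8, 6, 8, 9, 8, 8, 8]
8<9: swap(3,4), lo=4 mid=5 ⇒ [8, 6, 8, 8, 9, 8, 8]
8<9: swap(4,5), lo=5 mid=6 ⇒ [8, 6, 8, 8, 8, 9, 8]
8<9: swap(5,6), lo=6 mid=7 ⇒ [8, 6, 8, 8, 8, 8, 9]
done. lo=6 hi=6; a=[8, 6, 8, 8, 8, 8, 9]

[8, 6, 8, 8, 8, 8, 9]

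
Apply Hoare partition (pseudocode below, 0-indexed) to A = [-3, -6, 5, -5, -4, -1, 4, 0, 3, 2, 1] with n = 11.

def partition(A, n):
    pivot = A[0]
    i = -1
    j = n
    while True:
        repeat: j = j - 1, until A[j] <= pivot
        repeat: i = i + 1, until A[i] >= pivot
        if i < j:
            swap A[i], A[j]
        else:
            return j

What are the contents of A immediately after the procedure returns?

pivot=-3
j stops at 4 (-4), i stops at 0 (-3); swap ⇒ [-4, -6, 5, -5, -3, -1, 4, 0, 3, 2, 1]
j stops at 3 (-5), i stops at 2 (5); swap ⇒ [-4, -6, -5, 5, -3, -1, 4, 0, 3, 2, 1]
j stops at 2, i stops at 3; i≥j ⇒ return 2. A=[-4, -6, -5, 5, -3, -1, 4, 0, 3, 2, 1]

[-4, -6, -5, 5, -3, -1, 4, 0, 3, 2, 1]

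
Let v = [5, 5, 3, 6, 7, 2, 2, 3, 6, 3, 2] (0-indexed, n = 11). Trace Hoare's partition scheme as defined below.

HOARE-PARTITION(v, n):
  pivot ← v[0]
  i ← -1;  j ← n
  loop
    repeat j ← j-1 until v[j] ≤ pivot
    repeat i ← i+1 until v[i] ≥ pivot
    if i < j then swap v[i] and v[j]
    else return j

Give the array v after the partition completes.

[2, 3, 3, 3, 2, 2, 7, 6, 6, 5, 5]

pivot = v[0] = 5; i = -1, j = 11
j→10 (v[10]=2≤5), i→0 (v[0]=5≥5); i<j, swap → [2, 5, 3, 6, 7, 2, 2, 3, 6, 3, 5]
j→9 (v[9]=3≤5), i→1 (v[1]=5≥5); i<j, swap → [2, 3, 3, 6, 7, 2, 2, 3, 6, 5, 5]
j→7 (v[7]=3≤5), i→3 (v[3]=6≥5); i<j, swap → [2, 3, 3, 3, 7, 2, 2, 6, 6, 5, 5]
j→6 (v[6]=2≤5), i→4 (v[4]=7≥5); i<j, swap → [2, 3, 3, 3, 2, 2, 7, 6, 6, 5, 5]
j→5, i→6; i≥j, return j=5. v = [2, 3, 3, 3, 2, 2, 7, 6, 6, 5, 5]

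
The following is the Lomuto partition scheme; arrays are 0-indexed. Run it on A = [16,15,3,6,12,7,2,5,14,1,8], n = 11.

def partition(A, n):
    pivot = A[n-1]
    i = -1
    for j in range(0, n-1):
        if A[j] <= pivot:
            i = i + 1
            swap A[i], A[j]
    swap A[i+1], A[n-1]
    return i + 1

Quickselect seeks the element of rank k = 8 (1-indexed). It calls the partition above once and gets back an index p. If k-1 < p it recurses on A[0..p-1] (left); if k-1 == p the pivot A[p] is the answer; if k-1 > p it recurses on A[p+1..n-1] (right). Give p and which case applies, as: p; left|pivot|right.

6; right

pivot=8, i=-1
j=0: 16>8, skip
j=1: 15>8, skip
j=2: 3≤8, i=0, swap(0,2) ⇒ [3,15,16,6,12,7,2,5,14,1,8]
j=3: 6≤8, i=1, swap(1,3) ⇒ [3,6,16,15,12,7,2,5,14,1,8]
j=4: 12>8, skip
j=5: 7≤8, i=2, swap(2,5) ⇒ [3,6,7,15,12,16,2,5,14,1,8]
j=6: 2≤8, i=3, swap(3,6) ⇒ [3,6,7,2,12,16,15,5,14,1,8]
j=7: 5≤8, i=4, swap(4,7) ⇒ [3,6,7,2,5,16,15,12,14,1,8]
j=8: 14>8, skip
j=9: 1≤8, i=5, swap(5,9) ⇒ [3,6,7,2,5,1,15,12,14,16,8]
swap(6,10) ⇒ [3,6,7,2,5,1,8,12,14,16,15]; return 6
p = 6; k-1 = 7 > 6 ⇒ right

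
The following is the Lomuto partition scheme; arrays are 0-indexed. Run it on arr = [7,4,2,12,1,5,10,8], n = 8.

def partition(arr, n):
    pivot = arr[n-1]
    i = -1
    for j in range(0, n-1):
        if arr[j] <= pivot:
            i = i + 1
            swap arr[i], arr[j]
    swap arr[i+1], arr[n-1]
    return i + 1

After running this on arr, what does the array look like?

[7,4,2,1,5,8,10,12]

pivot=8, i=-1
j=0: 7≤8, i=0, swap(0,0) ⇒ [7,4,2,12,1,5,10,8]
j=1: 4≤8, i=1, swap(1,1) ⇒ [7,4,2,12,1,5,10,8]
j=2: 2≤8, i=2, swap(2,2) ⇒ [7,4,2,12,1,5,10,8]
j=3: 12>8, skip
j=4: 1≤8, i=3, swap(3,4) ⇒ [7,4,2,1,12,5,10,8]
j=5: 5≤8, i=4, swap(4,5) ⇒ [7,4,2,1,5,12,10,8]
j=6: 10>8, skip
swap(5,7) ⇒ [7,4,2,1,5,8,10,12]; return 5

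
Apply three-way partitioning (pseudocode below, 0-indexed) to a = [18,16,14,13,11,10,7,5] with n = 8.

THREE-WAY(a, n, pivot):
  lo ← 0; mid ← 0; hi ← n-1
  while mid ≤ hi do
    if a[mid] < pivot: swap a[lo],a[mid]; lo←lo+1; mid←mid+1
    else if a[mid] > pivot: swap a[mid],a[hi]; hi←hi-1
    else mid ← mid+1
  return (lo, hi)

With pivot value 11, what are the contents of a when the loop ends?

pivot = 11; lo=0, mid=0, hi=7
a[mid]=18>11: swap a[0],a[7]; hi=6 → [5,16,14,13,11,10,7,18]
a[mid]=5<11: swap a[0],a[0]; lo=1,mid=1 → [5,16,14,13,11,10,7,18]
a[mid]=16>11: swap a[1],a[6]; hi=5 → [5,7,14,13,11,10,16,18]
a[mid]=7<11: swap a[1],a[1]; lo=2,mid=2 → [5,7,14,13,11,10,16,18]
a[mid]=14>11: swap a[2],a[5]; hi=4 → [5,7,10,13,11,14,16,18]
a[mid]=10<11: swap a[2],a[2]; lo=3,mid=3 → [5,7,10,13,11,14,16,18]
a[mid]=13>11: swap a[3],a[4]; hi=3 → [5,7,10,11,13,14,16,18]
a[mid]=11=11: mid=4
end: lo=3, hi=3; a = [5,7,10,11,13,14,16,18]

[5,7,10,11,13,14,16,18]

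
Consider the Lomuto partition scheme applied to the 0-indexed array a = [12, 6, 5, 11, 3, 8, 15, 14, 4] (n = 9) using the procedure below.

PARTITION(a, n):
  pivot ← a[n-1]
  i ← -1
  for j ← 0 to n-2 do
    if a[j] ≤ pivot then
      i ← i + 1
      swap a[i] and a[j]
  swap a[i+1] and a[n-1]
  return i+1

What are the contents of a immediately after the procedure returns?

pivot = a[8] = 4; i = -1
j=0: a[0]=12 > 4 → no swap
j=1: a[1]=6 > 4 → no swap
j=2: a[2]=5 > 4 → no swap
j=3: a[3]=11 > 4 → no swap
j=4: a[4]=3 ≤ 4 → i=0, swap a[0],a[4] → [3, 6, 5, 11, 12, 8, 15, 14, 4]
j=5: a[5]=8 > 4 → no swap
j=6: a[6]=15 > 4 → no swap
j=7: a[7]=14 > 4 → no swap
final swap a[1],a[8] → [3, 4, 5, 11, 12, 8, 15, 14, 6]; return 1

[3, 4, 5, 11, 12, 8, 15, 14, 6]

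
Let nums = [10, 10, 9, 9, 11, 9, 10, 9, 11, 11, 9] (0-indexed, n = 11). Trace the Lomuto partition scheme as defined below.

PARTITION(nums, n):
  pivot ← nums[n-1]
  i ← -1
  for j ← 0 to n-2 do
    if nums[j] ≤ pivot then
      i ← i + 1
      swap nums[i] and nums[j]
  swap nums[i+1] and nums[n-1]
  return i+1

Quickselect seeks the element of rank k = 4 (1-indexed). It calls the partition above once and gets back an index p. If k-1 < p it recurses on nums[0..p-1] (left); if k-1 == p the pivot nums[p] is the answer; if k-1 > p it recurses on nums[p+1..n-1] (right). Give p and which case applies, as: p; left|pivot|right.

pivot = nums[10] = 9; i = -1
j=0: nums[0]=10 > 9 → no swap
j=1: nums[1]=10 > 9 → no swap
j=2: nums[2]=9 ≤ 9 → i=0, swap nums[0],nums[2] → [9, 10, 10, 9, 11, 9, 10, 9, 11, 11, 9]
j=3: nums[3]=9 ≤ 9 → i=1, swap nums[1],nums[3] → [9, 9, 10, 10, 11, 9, 10, 9, 11, 11, 9]
j=4: nums[4]=11 > 9 → no swap
j=5: nums[5]=9 ≤ 9 → i=2, swap nums[2],nums[5] → [9, 9, 9, 10, 11, 10, 10, 9, 11, 11, 9]
j=6: nums[6]=10 > 9 → no swap
j=7: nums[7]=9 ≤ 9 → i=3, swap nums[3],nums[7] → [9, 9, 9, 9, 11, 10, 10, 10, 11, 11, 9]
j=8: nums[8]=11 > 9 → no swap
j=9: nums[9]=11 > 9 → no swap
final swap nums[4],nums[10] → [9, 9, 9, 9, 9, 10, 10, 10, 11, 11, 11]; return 4
p = 4; k-1 = 3 < 4 ⇒ left

4; left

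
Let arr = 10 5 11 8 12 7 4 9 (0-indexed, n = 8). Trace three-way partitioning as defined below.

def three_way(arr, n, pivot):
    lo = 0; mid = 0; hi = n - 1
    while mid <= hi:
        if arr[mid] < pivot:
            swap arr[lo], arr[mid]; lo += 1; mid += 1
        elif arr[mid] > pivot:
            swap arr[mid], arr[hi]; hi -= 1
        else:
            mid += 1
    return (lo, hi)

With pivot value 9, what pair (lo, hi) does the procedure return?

(4, 4)

pivot = 9; lo=0, mid=0, hi=7
arr[mid]=10>9: swap arr[0],arr[7]; hi=6 → 9 5 11 8 12 7 4 10
arr[mid]=9=9: mid=1
arr[mid]=5<9: swap arr[0],arr[1]; lo=1,mid=2 → 5 9 11 8 12 7 4 10
arr[mid]=11>9: swap arr[2],arr[6]; hi=5 → 5 9 4 8 12 7 11 10
arr[mid]=4<9: swap arr[1],arr[2]; lo=2,mid=3 → 5 4 9 8 12 7 11 10
arr[mid]=8<9: swap arr[2],arr[3]; lo=3,mid=4 → 5 4 8 9 12 7 11 10
arr[mid]=12>9: swap arr[4],arr[5]; hi=4 → 5 4 8 9 7 12 11 10
arr[mid]=7<9: swap arr[3],arr[4]; lo=4,mid=5 → 5 4 8 7 9 12 11 10
end: lo=4, hi=4; arr = 5 4 8 7 9 12 11 10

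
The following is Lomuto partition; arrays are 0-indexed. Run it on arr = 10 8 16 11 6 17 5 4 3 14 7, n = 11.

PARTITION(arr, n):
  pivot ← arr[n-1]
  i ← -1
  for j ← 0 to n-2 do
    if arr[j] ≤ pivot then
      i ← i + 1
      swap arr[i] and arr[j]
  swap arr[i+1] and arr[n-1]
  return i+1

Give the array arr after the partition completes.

pivot = arr[10] = 7; i = -1
j=0: arr[0]=10 > 7 → no swap
j=1: arr[1]=8 > 7 → no swap
j=2: arr[2]=16 > 7 → no swap
j=3: arr[3]=11 > 7 → no swap
j=4: arr[4]=6 ≤ 7 → i=0, swap arr[0],arr[4] → 6 8 16 11 10 17 5 4 3 14 7
j=5: arr[5]=17 > 7 → no swap
j=6: arr[6]=5 ≤ 7 → i=1, swap arr[1],arr[6] → 6 5 16 11 10 17 8 4 3 14 7
j=7: arr[7]=4 ≤ 7 → i=2, swap arr[2],arr[7] → 6 5 4 11 10 17 8 16 3 14 7
j=8: arr[8]=3 ≤ 7 → i=3, swap arr[3],arr[8] → 6 5 4 3 10 17 8 16 11 14 7
j=9: arr[9]=14 > 7 → no swap
final swap arr[4],arr[10] → 6 5 4 3 7 17 8 16 11 14 10; return 4

6 5 4 3 7 17 8 16 11 14 10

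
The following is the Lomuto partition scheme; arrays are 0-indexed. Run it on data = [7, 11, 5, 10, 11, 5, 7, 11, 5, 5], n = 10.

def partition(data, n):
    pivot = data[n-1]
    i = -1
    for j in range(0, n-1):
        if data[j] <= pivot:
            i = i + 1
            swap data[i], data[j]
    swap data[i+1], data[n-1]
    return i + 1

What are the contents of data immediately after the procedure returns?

[5, 5, 5, 5, 11, 11, 7, 11, 7, 10]

pivot=5, i=-1
j=0: 7>5, skip
j=1: 11>5, skip
j=2: 5≤5, i=0, swap(0,2) ⇒ [5, 11, 7, 10, 11, 5, 7, 11, 5, 5]
j=3: 10>5, skip
j=4: 11>5, skip
j=5: 5≤5, i=1, swap(1,5) ⇒ [5, 5, 7, 10, 11, 11, 7, 11, 5, 5]
j=6: 7>5, skip
j=7: 11>5, skip
j=8: 5≤5, i=2, swap(2,8) ⇒ [5, 5, 5, 10, 11, 11, 7, 11, 7, 5]
swap(3,9) ⇒ [5, 5, 5, 5, 11, 11, 7, 11, 7, 10]; return 3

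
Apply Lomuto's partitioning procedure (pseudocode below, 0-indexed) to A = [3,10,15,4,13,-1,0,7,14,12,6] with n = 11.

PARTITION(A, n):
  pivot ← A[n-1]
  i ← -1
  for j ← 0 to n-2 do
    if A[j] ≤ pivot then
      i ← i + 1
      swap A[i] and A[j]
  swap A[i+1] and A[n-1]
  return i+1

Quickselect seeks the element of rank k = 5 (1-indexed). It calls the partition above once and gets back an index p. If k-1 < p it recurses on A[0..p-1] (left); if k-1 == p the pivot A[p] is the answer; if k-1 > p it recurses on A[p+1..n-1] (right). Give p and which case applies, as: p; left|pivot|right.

4; pivot

pivot=6, i=-1
j=0: 3≤6, i=0, swap(0,0) ⇒ [3,10,15,4,13,-1,0,7,14,12,6]
j=1: 10>6, skip
j=2: 15>6, skip
j=3: 4≤6, i=1, swap(1,3) ⇒ [3,4,15,10,13,-1,0,7,14,12,6]
j=4: 13>6, skip
j=5: -1≤6, i=2, swap(2,5) ⇒ [3,4,-1,10,13,15,0,7,14,12,6]
j=6: 0≤6, i=3, swap(3,6) ⇒ [3,4,-1,0,13,15,10,7,14,12,6]
j=7: 7>6, skip
j=8: 14>6, skip
j=9: 12>6, skip
swap(4,10) ⇒ [3,4,-1,0,6,15,10,7,14,12,13]; return 4
p = 4; k-1 = 4 == 4 ⇒ pivot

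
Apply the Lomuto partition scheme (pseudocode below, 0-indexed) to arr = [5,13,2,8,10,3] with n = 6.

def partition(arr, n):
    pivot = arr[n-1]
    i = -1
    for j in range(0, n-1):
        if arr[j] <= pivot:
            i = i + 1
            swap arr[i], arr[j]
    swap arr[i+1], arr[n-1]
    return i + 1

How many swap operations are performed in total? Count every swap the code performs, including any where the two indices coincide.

pivot = arr[5] = 3; i = -1
j=0: arr[0]=5 > 3 → no swap
j=1: arr[1]=13 > 3 → no swap
j=2: arr[2]=2 ≤ 3 → i=0, swap arr[0],arr[2] → [2,13,5,8,10,3]
j=3: arr[3]=8 > 3 → no swap
j=4: arr[4]=10 > 3 → no swap
final swap arr[1],arr[5] → [2,3,5,8,10,13]; return 1

2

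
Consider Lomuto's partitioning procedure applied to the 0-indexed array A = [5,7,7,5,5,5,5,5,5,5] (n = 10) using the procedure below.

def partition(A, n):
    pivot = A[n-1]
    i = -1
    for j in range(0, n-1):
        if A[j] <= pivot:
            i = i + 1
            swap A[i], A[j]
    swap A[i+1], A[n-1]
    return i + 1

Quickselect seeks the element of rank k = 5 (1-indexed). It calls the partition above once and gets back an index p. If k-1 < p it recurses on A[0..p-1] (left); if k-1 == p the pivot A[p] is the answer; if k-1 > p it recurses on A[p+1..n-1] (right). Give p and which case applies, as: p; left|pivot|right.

7; left

pivot=5, i=-1
j=0: 5≤5, i=0, swap(0,0) ⇒ [5,7,7,5,5,5,5,5,5,5]
j=1: 7>5, skip
j=2: 7>5, skip
j=3: 5≤5, i=1, swap(1,3) ⇒ [5,5,7,7,5,5,5,5,5,5]
j=4: 5≤5, i=2, swap(2,4) ⇒ [5,5,5,7,7,5,5,5,5,5]
j=5: 5≤5, i=3, swap(3,5) ⇒ [5,5,5,5,7,7,5,5,5,5]
j=6: 5≤5, i=4, swap(4,6) ⇒ [5,5,5,5,5,7,7,5,5,5]
j=7: 5≤5, i=5, swap(5,7) ⇒ [5,5,5,5,5,5,7,7,5,5]
j=8: 5≤5, i=6, swap(6,8) ⇒ [5,5,5,5,5,5,5,7,7,5]
swap(7,9) ⇒ [5,5,5,5,5,5,5,5,7,7]; return 7
p = 7; k-1 = 4 < 7 ⇒ left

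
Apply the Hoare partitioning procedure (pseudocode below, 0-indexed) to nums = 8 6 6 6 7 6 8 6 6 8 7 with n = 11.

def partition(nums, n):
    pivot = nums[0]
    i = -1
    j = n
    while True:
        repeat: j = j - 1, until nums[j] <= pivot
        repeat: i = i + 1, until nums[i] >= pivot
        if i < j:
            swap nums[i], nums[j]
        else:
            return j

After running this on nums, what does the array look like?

7 6 6 6 7 6 8 6 6 8 8

pivot=8
j stops at 10 (7), i stops at 0 (8); swap ⇒ 7 6 6 6 7 6 8 6 6 8 8
j stops at 9 (8), i stops at 6 (8); swap ⇒ 7 6 6 6 7 6 8 6 6 8 8
j stops at 8, i stops at 9; i≥j ⇒ return 8. nums=7 6 6 6 7 6 8 6 6 8 8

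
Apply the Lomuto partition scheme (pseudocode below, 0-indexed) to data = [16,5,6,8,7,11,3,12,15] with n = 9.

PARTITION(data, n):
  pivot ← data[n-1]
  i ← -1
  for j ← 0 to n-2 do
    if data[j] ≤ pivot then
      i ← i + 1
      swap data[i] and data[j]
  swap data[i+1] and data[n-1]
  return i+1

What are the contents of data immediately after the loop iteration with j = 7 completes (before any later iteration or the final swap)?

[5,6,8,7,11,3,12,16,15]

pivot = data[8] = 15; i = -1
j=0: data[0]=16 > 15 → no swap
j=1: data[1]=5 ≤ 15 → i=0, swap data[0],data[1] → [5,16,6,8,7,11,3,12,15]
j=2: data[2]=6 ≤ 15 → i=1, swap data[1],data[2] → [5,6,16,8,7,11,3,12,15]
j=3: data[3]=8 ≤ 15 → i=2, swap data[2],data[3] → [5,6,8,16,7,11,3,12,15]
j=4: data[4]=7 ≤ 15 → i=3, swap data[3],data[4] → [5,6,8,7,16,11,3,12,15]
j=5: data[5]=11 ≤ 15 → i=4, swap data[4],data[5] → [5,6,8,7,11,16,3,12,15]
j=6: data[6]=3 ≤ 15 → i=5, swap data[5],data[6] → [5,6,8,7,11,3,16,12,15]
j=7: data[7]=12 ≤ 15 → i=6, swap data[6],data[7] → [5,6,8,7,11,3,12,16,15]
(after j=7) data = [5,6,8,7,11,3,12,16,15]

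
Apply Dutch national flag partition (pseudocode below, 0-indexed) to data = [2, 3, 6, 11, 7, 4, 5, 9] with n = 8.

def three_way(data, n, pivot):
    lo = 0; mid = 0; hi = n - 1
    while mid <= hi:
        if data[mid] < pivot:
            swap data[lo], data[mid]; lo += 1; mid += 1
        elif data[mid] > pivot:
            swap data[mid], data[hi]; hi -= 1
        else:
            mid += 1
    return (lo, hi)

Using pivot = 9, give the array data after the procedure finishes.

[2, 3, 6, 7, 4, 5, 9, 11]

lo=0 mid=0 hi=7
2<9: swap(0,0), lo=1 mid=1 ⇒ [2, 3, 6, 11, 7, 4, 5, 9]
3<9: swap(1,1), lo=2 mid=2 ⇒ [2, 3, 6, 11, 7, 4, 5, 9]
6<9: swap(2,2), lo=3 mid=3 ⇒ [2, 3, 6, 11, 7, 4, 5, 9]
11>9: swap(3,7), hi=6 ⇒ [2, 3, 6, 9, 7, 4, 5, 11]
9=9: mid=4
7<9: swap(3,4), lo=4 mid=5 ⇒ [2, 3, 6, 7, 9, 4, 5, 11]
4<9: swap(4,5), lo=5 mid=6 ⇒ [2, 3, 6, 7, 4, 9, 5, 11]
5<9: swap(5,6), lo=6 mid=7 ⇒ [2, 3, 6, 7, 4, 5, 9, 11]
done. lo=6 hi=6; data=[2, 3, 6, 7, 4, 5, 9, 11]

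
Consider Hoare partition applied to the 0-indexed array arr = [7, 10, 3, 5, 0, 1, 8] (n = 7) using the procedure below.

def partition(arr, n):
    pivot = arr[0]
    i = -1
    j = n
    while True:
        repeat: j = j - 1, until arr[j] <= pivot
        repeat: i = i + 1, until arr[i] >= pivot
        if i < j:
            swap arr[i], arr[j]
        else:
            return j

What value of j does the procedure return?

pivot=7
j stops at 5 (1), i stops at 0 (7); swap ⇒ [1, 10, 3, 5, 0, 7, 8]
j stops at 4 (0), i stops at 1 (10); swap ⇒ [1, 0, 3, 5, 10, 7, 8]
j stops at 3, i stops at 4; i≥j ⇒ return 3. arr=[1, 0, 3, 5, 10, 7, 8]

3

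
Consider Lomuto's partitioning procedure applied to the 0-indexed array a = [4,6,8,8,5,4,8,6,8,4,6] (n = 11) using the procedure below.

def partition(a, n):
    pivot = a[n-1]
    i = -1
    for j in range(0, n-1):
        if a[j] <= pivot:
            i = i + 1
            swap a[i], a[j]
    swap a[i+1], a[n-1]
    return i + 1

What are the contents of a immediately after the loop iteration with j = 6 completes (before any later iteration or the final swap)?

[4,6,5,4,8,8,8,6,8,4,6]

pivot=6, i=-1
j=0: 4≤6, i=0, swap(0,0) ⇒ [4,6,8,8,5,4,8,6,8,4,6]
j=1: 6≤6, i=1, swap(1,1) ⇒ [4,6,8,8,5,4,8,6,8,4,6]
j=2: 8>6, skip
j=3: 8>6, skip
j=4: 5≤6, i=2, swap(2,4) ⇒ [4,6,5,8,8,4,8,6,8,4,6]
j=5: 4≤6, i=3, swap(3,5) ⇒ [4,6,5,4,8,8,8,6,8,4,6]
j=6: 8>6, skip
(after j=6) a = [4,6,5,4,8,8,8,6,8,4,6]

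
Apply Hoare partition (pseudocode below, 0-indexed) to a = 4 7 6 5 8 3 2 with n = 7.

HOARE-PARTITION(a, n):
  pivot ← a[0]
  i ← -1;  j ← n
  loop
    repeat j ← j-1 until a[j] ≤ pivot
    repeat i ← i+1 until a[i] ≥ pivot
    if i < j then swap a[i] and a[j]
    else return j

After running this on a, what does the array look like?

2 3 6 5 8 7 4

pivot=4
j stops at 6 (2), i stops at 0 (4); swap ⇒ 2 7 6 5 8 3 4
j stops at 5 (3), i stops at 1 (7); swap ⇒ 2 3 6 5 8 7 4
j stops at 1, i stops at 2; i≥j ⇒ return 1. a=2 3 6 5 8 7 4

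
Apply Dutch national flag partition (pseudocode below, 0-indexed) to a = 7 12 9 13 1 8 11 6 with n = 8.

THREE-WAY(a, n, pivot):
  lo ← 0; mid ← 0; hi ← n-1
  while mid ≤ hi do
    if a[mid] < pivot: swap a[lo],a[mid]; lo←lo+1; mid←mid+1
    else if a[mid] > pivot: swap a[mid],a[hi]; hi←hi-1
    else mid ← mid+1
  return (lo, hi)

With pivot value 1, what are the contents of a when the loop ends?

1 9 13 12 8 11 6 7

pivot = 1; lo=0, mid=0, hi=7
a[mid]=7>1: swap a[0],a[7]; hi=6 → 6 12 9 13 1 8 11 7
a[mid]=6>1: swap a[0],a[6]; hi=5 → 11 12 9 13 1 8 6 7
a[mid]=11>1: swap a[0],a[5]; hi=4 → 8 12 9 13 1 11 6 7
a[mid]=8>1: swap a[0],a[4]; hi=3 → 1 12 9 13 8 11 6 7
a[mid]=1=1: mid=1
a[mid]=12>1: swap a[1],a[3]; hi=2 → 1 13 9 12 8 11 6 7
a[mid]=13>1: swap a[1],a[2]; hi=1 → 1 9 13 12 8 11 6 7
a[mid]=9>1: swap a[1],a[1]; hi=0 → 1 9 13 12 8 11 6 7
end: lo=0, hi=0; a = 1 9 13 12 8 11 6 7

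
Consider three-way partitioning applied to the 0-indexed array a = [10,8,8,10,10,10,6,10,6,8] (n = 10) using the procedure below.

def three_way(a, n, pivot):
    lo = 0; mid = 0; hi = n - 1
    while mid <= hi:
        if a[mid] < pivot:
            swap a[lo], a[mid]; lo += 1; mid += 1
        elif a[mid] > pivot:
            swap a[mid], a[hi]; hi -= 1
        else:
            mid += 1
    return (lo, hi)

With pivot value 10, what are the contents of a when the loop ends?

pivot = 10; lo=0, mid=0, hi=9
a[mid]=10=10: mid=1
a[mid]=8<10: swap a[0],a[1]; lo=1,mid=2 → [8,10,8,10,10,10,6,10,6,8]
a[mid]=8<10: swap a[1],a[2]; lo=2,mid=3 → [8,8,10,10,10,10,6,10,6,8]
a[mid]=10=10: mid=4
a[mid]=10=10: mid=5
a[mid]=10=10: mid=6
a[mid]=6<10: swap a[2],a[6]; lo=3,mid=7 → [8,8,6,10,10,10,10,10,6,8]
a[mid]=10=10: mid=8
a[mid]=6<10: swap a[3],a[8]; lo=4,mid=9 → [8,8,6,6,10,10,10,10,10,8]
a[mid]=8<10: swap a[4],a[9]; lo=5,mid=10 → [8,8,6,6,8,10,10,10,10,10]
end: lo=5, hi=9; a = [8,8,6,6,8,10,10,10,10,10]

[8,8,6,6,8,10,10,10,10,10]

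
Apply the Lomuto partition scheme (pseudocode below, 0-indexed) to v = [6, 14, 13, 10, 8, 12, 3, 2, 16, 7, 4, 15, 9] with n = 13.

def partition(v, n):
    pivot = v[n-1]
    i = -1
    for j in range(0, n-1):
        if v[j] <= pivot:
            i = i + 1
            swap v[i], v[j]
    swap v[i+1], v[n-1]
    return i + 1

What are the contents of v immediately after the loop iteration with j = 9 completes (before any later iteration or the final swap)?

pivot = v[12] = 9; i = -1
j=0: v[0]=6 ≤ 9 → i=0, swap v[0],v[0] (no change) → [6, 14, 13, 10, 8, 12, 3, 2, 16, 7, 4, 15, 9]
j=1: v[1]=14 > 9 → no swap
j=2: v[2]=13 > 9 → no swap
j=3: v[3]=10 > 9 → no swap
j=4: v[4]=8 ≤ 9 → i=1, swap v[1],v[4] → [6, 8, 13, 10, 14, 12, 3, 2, 16, 7, 4, 15, 9]
j=5: v[5]=12 > 9 → no swap
j=6: v[6]=3 ≤ 9 → i=2, swap v[2],v[6] → [6, 8, 3, 10, 14, 12, 13, 2, 16, 7, 4, 15, 9]
j=7: v[7]=2 ≤ 9 → i=3, swap v[3],v[7] → [6, 8, 3, 2, 14, 12, 13, 10, 16, 7, 4, 15, 9]
j=8: v[8]=16 > 9 → no swap
j=9: v[9]=7 ≤ 9 → i=4, swap v[4],v[9] → [6, 8, 3, 2, 7, 12, 13, 10, 16, 14, 4, 15, 9]
(after j=9) v = [6, 8, 3, 2, 7, 12, 13, 10, 16, 14, 4, 15, 9]

[6, 8, 3, 2, 7, 12, 13, 10, 16, 14, 4, 15, 9]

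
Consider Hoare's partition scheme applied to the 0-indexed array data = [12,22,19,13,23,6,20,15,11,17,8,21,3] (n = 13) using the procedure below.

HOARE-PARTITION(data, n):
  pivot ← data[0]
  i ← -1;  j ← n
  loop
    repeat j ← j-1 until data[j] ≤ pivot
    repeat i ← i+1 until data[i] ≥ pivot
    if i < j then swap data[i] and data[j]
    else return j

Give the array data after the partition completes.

pivot=12
j stops at 12 (3), i stops at 0 (12); swap ⇒ [3,22,19,13,23,6,20,15,11,17,8,21,12]
j stops at 10 (8), i stops at 1 (22); swap ⇒ [3,8,19,13,23,6,20,15,11,17,22,21,12]
j stops at 8 (11), i stops at 2 (19); swap ⇒ [3,8,11,13,23,6,20,15,19,17,22,21,12]
j stops at 5 (6), i stops at 3 (13); swap ⇒ [3,8,11,6,23,13,20,15,19,17,22,21,12]
j stops at 3, i stops at 4; i≥j ⇒ return 3. data=[3,8,11,6,23,13,20,15,19,17,22,21,12]

[3,8,11,6,23,13,20,15,19,17,22,21,12]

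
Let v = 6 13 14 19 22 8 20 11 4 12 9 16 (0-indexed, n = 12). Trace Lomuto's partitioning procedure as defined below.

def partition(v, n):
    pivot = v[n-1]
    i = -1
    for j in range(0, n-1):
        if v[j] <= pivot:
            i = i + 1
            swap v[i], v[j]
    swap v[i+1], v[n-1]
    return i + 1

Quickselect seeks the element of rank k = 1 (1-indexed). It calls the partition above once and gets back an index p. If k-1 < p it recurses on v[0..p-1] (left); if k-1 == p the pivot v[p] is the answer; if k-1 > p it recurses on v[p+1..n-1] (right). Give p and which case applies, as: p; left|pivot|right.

8; left

pivot = v[11] = 16; i = -1
j=0: v[0]=6 ≤ 16 → i=0, swap v[0],v[0] (no change) → 6 13 14 19 22 8 20 11 4 12 9 16
j=1: v[1]=13 ≤ 16 → i=1, swap v[1],v[1] (no change) → 6 13 14 19 22 8 20 11 4 12 9 16
j=2: v[2]=14 ≤ 16 → i=2, swap v[2],v[2] (no change) → 6 13 14 19 22 8 20 11 4 12 9 16
j=3: v[3]=19 > 16 → no swap
j=4: v[4]=22 > 16 → no swap
j=5: v[5]=8 ≤ 16 → i=3, swap v[3],v[5] → 6 13 14 8 22 19 20 11 4 12 9 16
j=6: v[6]=20 > 16 → no swap
j=7: v[7]=11 ≤ 16 → i=4, swap v[4],v[7] → 6 13 14 8 11 19 20 22 4 12 9 16
j=8: v[8]=4 ≤ 16 → i=5, swap v[5],v[8] → 6 13 14 8 11 4 20 22 19 12 9 16
j=9: v[9]=12 ≤ 16 → i=6, swap v[6],v[9] → 6 13 14 8 11 4 12 22 19 20 9 16
j=10: v[10]=9 ≤ 16 → i=7, swap v[7],v[10] → 6 13 14 8 11 4 12 9 19 20 22 16
final swap v[8],v[11] → 6 13 14 8 11 4 12 9 16 20 22 19; return 8
p = 8; k-1 = 0 < 8 ⇒ left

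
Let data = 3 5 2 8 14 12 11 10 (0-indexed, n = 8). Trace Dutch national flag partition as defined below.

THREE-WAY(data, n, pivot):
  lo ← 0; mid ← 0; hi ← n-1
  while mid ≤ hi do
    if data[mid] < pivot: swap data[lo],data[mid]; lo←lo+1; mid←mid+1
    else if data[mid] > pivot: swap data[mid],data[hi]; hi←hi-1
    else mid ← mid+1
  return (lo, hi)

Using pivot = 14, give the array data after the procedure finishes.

lo=0 mid=0 hi=7
3<14: swap(0,0), lo=1 mid=1 ⇒ 3 5 2 8 14 12 11 10
5<14: swap(1,1), lo=2 mid=2 ⇒ 3 5 2 8 14 12 11 10
2<14: swap(2,2), lo=3 mid=3 ⇒ 3 5 2 8 14 12 11 10
8<14: swap(3,3), lo=4 mid=4 ⇒ 3 5 2 8 14 12 11 10
14=14: mid=5
12<14: swap(4,5), lo=5 mid=6 ⇒ 3 5 2 8 12 14 11 10
11<14: swap(5,6), lo=6 mid=7 ⇒ 3 5 2 8 12 11 14 10
10<14: swap(6,7), lo=7 mid=8 ⇒ 3 5 2 8 12 11 10 14
done. lo=7 hi=7; data=3 5 2 8 12 11 10 14

3 5 2 8 12 11 10 14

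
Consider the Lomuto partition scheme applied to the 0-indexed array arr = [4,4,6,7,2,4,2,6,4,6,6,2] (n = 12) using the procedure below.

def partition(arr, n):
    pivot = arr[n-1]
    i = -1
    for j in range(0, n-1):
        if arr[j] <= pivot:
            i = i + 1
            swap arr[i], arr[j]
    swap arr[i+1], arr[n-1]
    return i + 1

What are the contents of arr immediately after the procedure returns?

[2,2,2,7,4,4,4,6,4,6,6,6]

pivot = arr[11] = 2; i = -1
j=0: arr[0]=4 > 2 → no swap
j=1: arr[1]=4 > 2 → no swap
j=2: arr[2]=6 > 2 → no swap
j=3: arr[3]=7 > 2 → no swap
j=4: arr[4]=2 ≤ 2 → i=0, swap arr[0],arr[4] → [2,4,6,7,4,4,2,6,4,6,6,2]
j=5: arr[5]=4 > 2 → no swap
j=6: arr[6]=2 ≤ 2 → i=1, swap arr[1],arr[6] → [2,2,6,7,4,4,4,6,4,6,6,2]
j=7: arr[7]=6 > 2 → no swap
j=8: arr[8]=4 > 2 → no swap
j=9: arr[9]=6 > 2 → no swap
j=10: arr[10]=6 > 2 → no swap
final swap arr[2],arr[11] → [2,2,2,7,4,4,4,6,4,6,6,6]; return 2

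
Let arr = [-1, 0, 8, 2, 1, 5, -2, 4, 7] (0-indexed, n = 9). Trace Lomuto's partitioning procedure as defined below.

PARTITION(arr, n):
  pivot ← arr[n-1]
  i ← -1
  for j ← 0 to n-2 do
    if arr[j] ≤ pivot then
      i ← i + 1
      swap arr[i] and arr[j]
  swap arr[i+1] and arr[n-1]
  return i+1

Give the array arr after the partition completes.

[-1, 0, 2, 1, 5, -2, 4, 7, 8]

pivot=7, i=-1
j=0: -1≤7, i=0, swap(0,0) ⇒ [-1, 0, 8, 2, 1, 5, -2, 4, 7]
j=1: 0≤7, i=1, swap(1,1) ⇒ [-1, 0, 8, 2, 1, 5, -2, 4, 7]
j=2: 8>7, skip
j=3: 2≤7, i=2, swap(2,3) ⇒ [-1, 0, 2, 8, 1, 5, -2, 4, 7]
j=4: 1≤7, i=3, swap(3,4) ⇒ [-1, 0, 2, 1, 8, 5, -2, 4, 7]
j=5: 5≤7, i=4, swap(4,5) ⇒ [-1, 0, 2, 1, 5, 8, -2, 4, 7]
j=6: -2≤7, i=5, swap(5,6) ⇒ [-1, 0, 2, 1, 5, -2, 8, 4, 7]
j=7: 4≤7, i=6, swap(6,7) ⇒ [-1, 0, 2, 1, 5, -2, 4, 8, 7]
swap(7,8) ⇒ [-1, 0, 2, 1, 5, -2, 4, 7, 8]; return 7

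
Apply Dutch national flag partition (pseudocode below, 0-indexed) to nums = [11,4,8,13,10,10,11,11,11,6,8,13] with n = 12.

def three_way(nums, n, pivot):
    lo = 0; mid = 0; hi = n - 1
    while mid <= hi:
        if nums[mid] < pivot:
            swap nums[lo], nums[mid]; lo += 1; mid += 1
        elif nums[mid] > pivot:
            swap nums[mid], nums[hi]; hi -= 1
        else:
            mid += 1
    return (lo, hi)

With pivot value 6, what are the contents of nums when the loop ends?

lo=0 mid=0 hi=11
11>6: swap(0,11), hi=10 ⇒ [13,4,8,13,10,10,11,11,11,6,8,11]
13>6: swap(0,10), hi=9 ⇒ [8,4,8,13,10,10,11,11,11,6,13,11]
8>6: swap(0,9), hi=8 ⇒ [6,4,8,13,10,10,11,11,11,8,13,11]
6=6: mid=1
4<6: swap(0,1), lo=1 mid=2 ⇒ [4,6,8,13,10,10,11,11,11,8,13,11]
8>6: swap(2,8), hi=7 ⇒ [4,6,11,13,10,10,11,11,8,8,13,11]
11>6: swap(2,7), hi=6 ⇒ [4,6,11,13,10,10,11,11,8,8,13,11]
11>6: swap(2,6), hi=5 ⇒ [4,6,11,13,10,10,11,11,8,8,13,11]
11>6: swap(2,5), hi=4 ⇒ [4,6,10,13,10,11,11,11,8,8,13,11]
10>6: swap(2,4), hi=3 ⇒ [4,6,10,13,10,11,11,11,8,8,13,11]
10>6: swap(2,3), hi=2 ⇒ [4,6,13,10,10,11,11,11,8,8,13,11]
13>6: swap(2,2), hi=1 ⇒ [4,6,13,10,10,11,11,11,8,8,13,11]
done. lo=1 hi=1; nums=[4,6,13,10,10,11,11,11,8,8,13,11]

[4,6,13,10,10,11,11,11,8,8,13,11]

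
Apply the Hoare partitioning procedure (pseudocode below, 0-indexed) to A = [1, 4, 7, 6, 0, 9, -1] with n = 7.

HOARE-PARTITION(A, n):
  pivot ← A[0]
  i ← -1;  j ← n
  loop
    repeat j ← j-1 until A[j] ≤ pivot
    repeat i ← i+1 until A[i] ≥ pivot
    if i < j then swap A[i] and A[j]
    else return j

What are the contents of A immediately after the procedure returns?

pivot = A[0] = 1; i = -1, j = 7
j→6 (A[6]=-1≤1), i→0 (A[0]=1≥1); i<j, swap → [-1, 4, 7, 6, 0, 9, 1]
j→4 (A[4]=0≤1), i→1 (A[1]=4≥1); i<j, swap → [-1, 0, 7, 6, 4, 9, 1]
j→1, i→2; i≥j, return j=1. A = [-1, 0, 7, 6, 4, 9, 1]

[-1, 0, 7, 6, 4, 9, 1]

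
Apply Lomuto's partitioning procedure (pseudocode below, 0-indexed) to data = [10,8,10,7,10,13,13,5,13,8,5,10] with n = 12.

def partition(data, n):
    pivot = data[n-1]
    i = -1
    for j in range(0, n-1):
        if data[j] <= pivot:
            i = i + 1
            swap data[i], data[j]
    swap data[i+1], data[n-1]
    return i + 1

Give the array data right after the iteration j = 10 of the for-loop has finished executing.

pivot = data[11] = 10; i = -1
j=0: data[0]=10 ≤ 10 → i=0, swap data[0],data[0] (no change) → [10,8,10,7,10,13,13,5,13,8,5,10]
j=1: data[1]=8 ≤ 10 → i=1, swap data[1],data[1] (no change) → [10,8,10,7,10,13,13,5,13,8,5,10]
j=2: data[2]=10 ≤ 10 → i=2, swap data[2],data[2] (no change) → [10,8,10,7,10,13,13,5,13,8,5,10]
j=3: data[3]=7 ≤ 10 → i=3, swap data[3],data[3] (no change) → [10,8,10,7,10,13,13,5,13,8,5,10]
j=4: data[4]=10 ≤ 10 → i=4, swap data[4],data[4] (no change) → [10,8,10,7,10,13,13,5,13,8,5,10]
j=5: data[5]=13 > 10 → no swap
j=6: data[6]=13 > 10 → no swap
j=7: data[7]=5 ≤ 10 → i=5, swap data[5],data[7] → [10,8,10,7,10,5,13,13,13,8,5,10]
j=8: data[8]=13 > 10 → no swap
j=9: data[9]=8 ≤ 10 → i=6, swap data[6],data[9] → [10,8,10,7,10,5,8,13,13,13,5,10]
j=10: data[10]=5 ≤ 10 → i=7, swap data[7],data[10] → [10,8,10,7,10,5,8,5,13,13,13,10]
(after j=10) data = [10,8,10,7,10,5,8,5,13,13,13,10]

[10,8,10,7,10,5,8,5,13,13,13,10]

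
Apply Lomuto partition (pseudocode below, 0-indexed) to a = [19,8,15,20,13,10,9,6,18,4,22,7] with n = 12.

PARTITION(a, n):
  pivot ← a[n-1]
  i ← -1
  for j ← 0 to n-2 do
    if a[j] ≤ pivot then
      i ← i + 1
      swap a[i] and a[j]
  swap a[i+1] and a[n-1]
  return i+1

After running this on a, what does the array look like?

[6,4,7,20,13,10,9,19,18,8,22,15]

pivot=7, i=-1
j=0: 19>7, skip
j=1: 8>7, skip
j=2: 15>7, skip
j=3: 20>7, skip
j=4: 13>7, skip
j=5: 10>7, skip
j=6: 9>7, skip
j=7: 6≤7, i=0, swap(0,7) ⇒ [6,8,15,20,13,10,9,19,18,4,22,7]
j=8: 18>7, skip
j=9: 4≤7, i=1, swap(1,9) ⇒ [6,4,15,20,13,10,9,19,18,8,22,7]
j=10: 22>7, skip
swap(2,11) ⇒ [6,4,7,20,13,10,9,19,18,8,22,15]; return 2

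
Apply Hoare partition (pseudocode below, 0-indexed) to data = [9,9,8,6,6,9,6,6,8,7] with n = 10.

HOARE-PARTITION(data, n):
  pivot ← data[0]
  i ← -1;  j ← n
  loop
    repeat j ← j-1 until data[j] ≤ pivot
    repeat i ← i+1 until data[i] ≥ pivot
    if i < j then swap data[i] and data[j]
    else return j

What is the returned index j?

pivot = data[0] = 9; i = -1, j = 10
j→9 (data[9]=7≤9), i→0 (data[0]=9≥9); i<j, swap → [7,9,8,6,6,9,6,6,8,9]
j→8 (data[8]=8≤9), i→1 (data[1]=9≥9); i<j, swap → [7,8,8,6,6,9,6,6,9,9]
j→7 (data[7]=6≤9), i→5 (data[5]=9≥9); i<j, swap → [7,8,8,6,6,6,6,9,9,9]
j→6, i→7; i≥j, return j=6. data = [7,8,8,6,6,6,6,9,9,9]

6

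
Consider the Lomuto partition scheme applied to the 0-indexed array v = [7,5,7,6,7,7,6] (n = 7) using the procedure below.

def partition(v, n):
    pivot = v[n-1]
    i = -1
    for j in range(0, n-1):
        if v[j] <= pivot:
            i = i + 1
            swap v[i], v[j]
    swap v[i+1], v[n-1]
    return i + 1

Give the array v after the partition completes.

pivot = v[6] = 6; i = -1
j=0: v[0]=7 > 6 → no swap
j=1: v[1]=5 ≤ 6 → i=0, swap v[0],v[1] → [5,7,7,6,7,7,6]
j=2: v[2]=7 > 6 → no swap
j=3: v[3]=6 ≤ 6 → i=1, swap v[1],v[3] → [5,6,7,7,7,7,6]
j=4: v[4]=7 > 6 → no swap
j=5: v[5]=7 > 6 → no swap
final swap v[2],v[6] → [5,6,6,7,7,7,7]; return 2

[5,6,6,7,7,7,7]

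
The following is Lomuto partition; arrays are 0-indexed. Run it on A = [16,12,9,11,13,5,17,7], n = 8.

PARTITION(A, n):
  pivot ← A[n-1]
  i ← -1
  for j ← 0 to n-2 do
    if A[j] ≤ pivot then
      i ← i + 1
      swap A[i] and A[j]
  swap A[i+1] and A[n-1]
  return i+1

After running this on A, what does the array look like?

[5,7,9,11,13,16,17,12]

pivot = A[7] = 7; i = -1
j=0: A[0]=16 > 7 → no swap
j=1: A[1]=12 > 7 → no swap
j=2: A[2]=9 > 7 → no swap
j=3: A[3]=11 > 7 → no swap
j=4: A[4]=13 > 7 → no swap
j=5: A[5]=5 ≤ 7 → i=0, swap A[0],A[5] → [5,12,9,11,13,16,17,7]
j=6: A[6]=17 > 7 → no swap
final swap A[1],A[7] → [5,7,9,11,13,16,17,12]; return 1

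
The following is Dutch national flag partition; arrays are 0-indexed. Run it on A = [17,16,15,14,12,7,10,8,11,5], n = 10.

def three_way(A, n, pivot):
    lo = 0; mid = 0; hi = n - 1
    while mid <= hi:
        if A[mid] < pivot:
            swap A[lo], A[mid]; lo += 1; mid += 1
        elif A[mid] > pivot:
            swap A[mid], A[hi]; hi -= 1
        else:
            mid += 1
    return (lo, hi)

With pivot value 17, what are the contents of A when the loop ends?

pivot = 17; lo=0, mid=0, hi=9
A[mid]=17=17: mid=1
A[mid]=16<17: swap A[0],A[1]; lo=1,mid=2 → [16,17,15,14,12,7,10,8,11,5]
A[mid]=15<17: swap A[1],A[2]; lo=2,mid=3 → [16,15,17,14,12,7,10,8,11,5]
A[mid]=14<17: swap A[2],A[3]; lo=3,mid=4 → [16,15,14,17,12,7,10,8,11,5]
A[mid]=12<17: swap A[3],A[4]; lo=4,mid=5 → [16,15,14,12,17,7,10,8,11,5]
A[mid]=7<17: swap A[4],A[5]; lo=5,mid=6 → [16,15,14,12,7,17,10,8,11,5]
A[mid]=10<17: swap A[5],A[6]; lo=6,mid=7 → [16,15,14,12,7,10,17,8,11,5]
A[mid]=8<17: swap A[6],A[7]; lo=7,mid=8 → [16,15,14,12,7,10,8,17,11,5]
A[mid]=11<17: swap A[7],A[8]; lo=8,mid=9 → [16,15,14,12,7,10,8,11,17,5]
A[mid]=5<17: swap A[8],A[9]; lo=9,mid=10 → [16,15,14,12,7,10,8,11,5,17]
end: lo=9, hi=9; A = [16,15,14,12,7,10,8,11,5,17]

[16,15,14,12,7,10,8,11,5,17]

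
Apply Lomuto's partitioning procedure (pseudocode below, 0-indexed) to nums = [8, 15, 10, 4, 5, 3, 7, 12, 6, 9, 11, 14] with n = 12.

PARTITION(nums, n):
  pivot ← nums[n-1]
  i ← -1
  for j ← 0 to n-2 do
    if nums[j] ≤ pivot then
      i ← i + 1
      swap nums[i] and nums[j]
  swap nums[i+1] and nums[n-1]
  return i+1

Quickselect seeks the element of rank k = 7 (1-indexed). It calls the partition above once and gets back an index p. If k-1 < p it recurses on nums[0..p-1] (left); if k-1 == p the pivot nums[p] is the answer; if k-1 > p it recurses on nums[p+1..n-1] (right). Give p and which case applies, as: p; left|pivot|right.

10; left

pivot = nums[11] = 14; i = -1
j=0: nums[0]=8 ≤ 14 → i=0, swap nums[0],nums[0] (no change) → [8, 15, 10, 4, 5, 3, 7, 12, 6, 9, 11, 14]
j=1: nums[1]=15 > 14 → no swap
j=2: nums[2]=10 ≤ 14 → i=1, swap nums[1],nums[2] → [8, 10, 15, 4, 5, 3, 7, 12, 6, 9, 11, 14]
j=3: nums[3]=4 ≤ 14 → i=2, swap nums[2],nums[3] → [8, 10, 4, 15, 5, 3, 7, 12, 6, 9, 11, 14]
j=4: nums[4]=5 ≤ 14 → i=3, swap nums[3],nums[4] → [8, 10, 4, 5, 15, 3, 7, 12, 6, 9, 11, 14]
j=5: nums[5]=3 ≤ 14 → i=4, swap nums[4],nums[5] → [8, 10, 4, 5, 3, 15, 7, 12, 6, 9, 11, 14]
j=6: nums[6]=7 ≤ 14 → i=5, swap nums[5],nums[6] → [8, 10, 4, 5, 3, 7, 15, 12, 6, 9, 11, 14]
j=7: nums[7]=12 ≤ 14 → i=6, swap nums[6],nums[7] → [8, 10, 4, 5, 3, 7, 12, 15, 6, 9, 11, 14]
j=8: nums[8]=6 ≤ 14 → i=7, swap nums[7],nums[8] → [8, 10, 4, 5, 3, 7, 12, 6, 15, 9, 11, 14]
j=9: nums[9]=9 ≤ 14 → i=8, swap nums[8],nums[9] → [8, 10, 4, 5, 3, 7, 12, 6, 9, 15, 11, 14]
j=10: nums[10]=11 ≤ 14 → i=9, swap nums[9],nums[10] → [8, 10, 4, 5, 3, 7, 12, 6, 9, 11, 15, 14]
final swap nums[10],nums[11] → [8, 10, 4, 5, 3, 7, 12, 6, 9, 11, 14, 15]; return 10
p = 10; k-1 = 6 < 10 ⇒ left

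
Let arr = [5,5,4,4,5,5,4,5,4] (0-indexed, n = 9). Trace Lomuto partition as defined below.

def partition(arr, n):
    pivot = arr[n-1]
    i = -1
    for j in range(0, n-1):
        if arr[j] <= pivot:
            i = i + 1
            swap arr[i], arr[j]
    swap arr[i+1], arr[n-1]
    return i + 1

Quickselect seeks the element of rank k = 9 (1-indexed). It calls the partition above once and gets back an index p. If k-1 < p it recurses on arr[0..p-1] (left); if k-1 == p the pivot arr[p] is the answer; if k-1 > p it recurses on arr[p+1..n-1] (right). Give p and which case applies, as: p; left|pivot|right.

pivot=4, i=-1
j=0: 5>4, skip
j=1: 5>4, skip
j=2: 4≤4, i=0, swap(0,2) ⇒ [4,5,5,4,5,5,4,5,4]
j=3: 4≤4, i=1, swap(1,3) ⇒ [4,4,5,5,5,5,4,5,4]
j=4: 5>4, skip
j=5: 5>4, skip
j=6: 4≤4, i=2, swap(2,6) ⇒ [4,4,4,5,5,5,5,5,4]
j=7: 5>4, skip
swap(3,8) ⇒ [4,4,4,4,5,5,5,5,5]; return 3
p = 3; k-1 = 8 > 3 ⇒ right

3; right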